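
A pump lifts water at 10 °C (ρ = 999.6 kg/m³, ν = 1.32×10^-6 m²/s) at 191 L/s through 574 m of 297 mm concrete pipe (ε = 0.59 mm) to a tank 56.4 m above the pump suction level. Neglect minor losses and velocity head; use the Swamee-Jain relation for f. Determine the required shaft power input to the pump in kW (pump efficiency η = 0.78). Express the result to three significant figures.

P_shaft ≈ 178 kW

V = 4Q/(πD²) = 2.757 m/s; Re = 6.20×10^5; ε/D = 0.00199; f = 0.02378
h_f = f(L/D)V²/2g = 17.80 m
Total head H = z + h_f = 56.4 + 17.80 = 74.20 m
P_hyd = ρgQH = 999.6·9.81·0.191·74.20 = 139.0 kW
P_shaft = P_hyd/η = 139.0/0.78 = 178.2 kW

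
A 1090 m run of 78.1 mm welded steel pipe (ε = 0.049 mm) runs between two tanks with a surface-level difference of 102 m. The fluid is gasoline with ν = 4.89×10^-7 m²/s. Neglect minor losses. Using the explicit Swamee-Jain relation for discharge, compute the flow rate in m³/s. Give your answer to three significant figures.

Swamee-Jain (Type II): Q = -0.965·√(gD⁵h_f/L)·ln[ε/(3.7D) + √(3.17ν²L/(gD³h_f))]
√(gD⁵h_f/L) = √(9.81·0.0781⁵·102/1090) = 0.001633
ε/(3.7D) = 1.70×10^-4; √(3.17ν²L/(gD³h_f)) = 4.16×10^-5
Q = -0.965·0.001633·ln(2.112×10^-4) = 0.01334 m³/s
Check: V = 2.78 m/s, Re = 4.45×10^5, f = 0.01863, h_f = 103 m ≈ 102 m ✓

Q ≈ 0.0133 m³/s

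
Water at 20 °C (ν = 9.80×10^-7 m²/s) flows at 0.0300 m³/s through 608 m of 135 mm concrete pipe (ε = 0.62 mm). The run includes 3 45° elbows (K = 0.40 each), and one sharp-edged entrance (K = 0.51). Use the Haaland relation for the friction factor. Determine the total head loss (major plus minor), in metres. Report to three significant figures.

H_L ≈ 30.6 m

V = 4Q/(πD²) = 2.096 m/s; V²/2g = 0.2239 m
Re = 2.89×10^5, ε/D = 0.00459 → f = 0.02998 (Haaland)
Major: h_f = f(L/D)·V²/2g = 0.02998·4504·0.2239 = 30.23 m
Minor: ΣK = 1.71; h_m = ΣK·V²/2g = 0.3828 m
Total H_L = 30.23 + 0.3828 = 30.61 m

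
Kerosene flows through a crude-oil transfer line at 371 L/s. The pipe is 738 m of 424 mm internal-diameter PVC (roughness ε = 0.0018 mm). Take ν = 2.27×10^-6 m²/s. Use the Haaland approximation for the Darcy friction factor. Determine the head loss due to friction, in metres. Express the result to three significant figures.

h_f ≈ 8.06 m

V = 4Q/(πD²) = 4·0.371/(π·0.424²) = 2.628 m/s
Re = VD/ν = 2.628·0.424/2.27×10^-6 = 4.91×10^5 → turbulent
ε/D = 0.0018/424 = 4.25×10^-6
Haaland: f = 0.01315
h_f = f(L/D)V²/(2g) = 0.01315·(738/0.424)·2.628²/(2·9.81) = 8.056 m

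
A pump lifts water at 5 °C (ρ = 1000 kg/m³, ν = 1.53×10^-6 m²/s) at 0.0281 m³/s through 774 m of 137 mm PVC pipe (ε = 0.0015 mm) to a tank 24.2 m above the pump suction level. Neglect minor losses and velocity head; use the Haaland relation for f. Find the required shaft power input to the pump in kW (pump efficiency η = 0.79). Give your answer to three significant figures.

V = 4Q/(πD²) = 1.906 m/s; Re = 1.71×10^5; ε/D = 1.09×10^-5; f = 0.01605
h_f = f(L/D)V²/2g = 16.79 m
Total head H = z + h_f = 24.2 + 16.79 = 40.99 m
P_hyd = ρgQH = 1000·9.81·0.0281·40.99 = 11.30 kW
P_shaft = P_hyd/η = 11.30/0.79 = 14.30 kW

P_shaft ≈ 14.3 kW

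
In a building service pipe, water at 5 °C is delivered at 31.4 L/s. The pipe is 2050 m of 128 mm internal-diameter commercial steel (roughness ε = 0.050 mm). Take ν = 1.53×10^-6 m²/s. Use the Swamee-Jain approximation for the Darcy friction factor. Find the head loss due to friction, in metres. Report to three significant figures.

V = 4Q/(πD²) = 4·0.0314/(π·0.128²) = 2.440 m/s
Re = VD/ν = 2.440·0.128/1.53×10^-6 = 2.04×10^5 → turbulent
ε/D = 0.050/128 = 3.91×10^-4
Swamee-Jain: f = 0.01829
h_f = f(L/D)V²/(2g) = 0.01829·(2050/0.128)·2.440²/(2·9.81) = 88.92 m

h_f ≈ 88.9 m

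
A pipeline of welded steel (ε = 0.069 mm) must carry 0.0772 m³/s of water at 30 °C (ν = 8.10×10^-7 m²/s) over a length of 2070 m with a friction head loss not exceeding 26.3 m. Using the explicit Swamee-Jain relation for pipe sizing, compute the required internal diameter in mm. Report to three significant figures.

Swamee-Jain (Type III): D = 0.66·[ε^1.25·(LQ²/(gh_f))^4.75 + ν·Q^9.4·(L/(gh_f))^5.2]^0.04
LQ²/(gh_f) = 0.04782; L/(gh_f) = 8.023
Term 1 = ε^1.25·(…)^4.75 = 3.36×10^-12; Term 2 = ν·Q^9.4·(…)^5.2 = 1.43×10^-12
D = 0.66·(3.36×10^-12 + 1.43×10^-12)^0.04 = 0.2327 m = 233 mm
Check: V = 1.82 m/s, Re = 5.22×10^5, f = 0.01630, h_f = 24.4 m ≈ 26.3 m ✓

D ≈ 233 mm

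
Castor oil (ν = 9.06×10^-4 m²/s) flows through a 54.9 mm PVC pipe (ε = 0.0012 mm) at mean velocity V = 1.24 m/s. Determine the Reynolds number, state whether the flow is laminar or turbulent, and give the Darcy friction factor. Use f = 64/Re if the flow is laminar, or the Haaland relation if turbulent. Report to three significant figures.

Re ≈ 75.1; laminar; f = 64/Re ≈ 0.852

Re = VD/ν = 1.240·0.0549/9.06×10^-4 = 75.1
Re < 2300 → laminar → f = 64/Re = 0.8518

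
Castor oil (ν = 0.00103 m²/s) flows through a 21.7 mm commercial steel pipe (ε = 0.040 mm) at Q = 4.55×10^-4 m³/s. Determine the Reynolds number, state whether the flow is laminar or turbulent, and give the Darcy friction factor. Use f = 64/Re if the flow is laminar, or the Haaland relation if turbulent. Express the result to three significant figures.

Re ≈ 25.9; laminar; f = 64/Re ≈ 2.47

V = 4Q/(πD²) = 1.230 m/s
Re = VD/ν = 1.230·0.0217/0.00103 = 25.9
Re < 2300 → laminar → f = 64/Re = 2.469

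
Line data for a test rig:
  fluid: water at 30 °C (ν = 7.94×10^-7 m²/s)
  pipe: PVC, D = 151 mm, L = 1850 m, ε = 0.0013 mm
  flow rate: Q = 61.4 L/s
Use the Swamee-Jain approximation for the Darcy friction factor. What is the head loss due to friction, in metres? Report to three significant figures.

V = 4Q/(πD²) = 4·0.0614/(π·0.151²) = 3.429 m/s
Re = VD/ν = 3.429·0.151/7.94×10^-7 = 6.52×10^5 → turbulent
ε/D = 0.0013/151 = 8.61×10^-6
Swamee-Jain: f = 0.01265
h_f = f(L/D)V²/(2g) = 0.01265·(1850/0.151)·3.429²/(2·9.81) = 92.89 m

h_f ≈ 92.9 m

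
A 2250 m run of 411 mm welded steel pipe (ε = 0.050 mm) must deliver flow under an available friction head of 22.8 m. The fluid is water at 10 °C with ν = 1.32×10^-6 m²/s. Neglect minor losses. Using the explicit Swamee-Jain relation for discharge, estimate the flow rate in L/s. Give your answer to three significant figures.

Q ≈ 320 L/s

Swamee-Jain (Type II): Q = -0.965·√(gD⁵h_f/L)·ln[ε/(3.7D) + √(3.17ν²L/(gD³h_f))]
√(gD⁵h_f/L) = √(9.81·0.411⁵·22.8/2250) = 0.03414
ε/(3.7D) = 3.29×10^-5; √(3.17ν²L/(gD³h_f)) = 2.83×10^-5
Q = -0.965·0.03414·ln(6.117×10^-5) = 0.3197 m³/s
Check: V = 2.41 m/s, Re = 7.50×10^5, f = 0.01414, h_f = 22.9 m ≈ 22.8 m ✓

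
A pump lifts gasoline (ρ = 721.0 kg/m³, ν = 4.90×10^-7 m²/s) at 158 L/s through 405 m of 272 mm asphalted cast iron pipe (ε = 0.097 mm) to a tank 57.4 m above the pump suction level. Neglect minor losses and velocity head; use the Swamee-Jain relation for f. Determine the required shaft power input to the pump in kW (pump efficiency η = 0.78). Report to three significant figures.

V = 4Q/(πD²) = 2.719 m/s; Re = 1.51×10^6; ε/D = 3.57×10^-4; f = 0.01602
h_f = f(L/D)V²/2g = 8.990 m
Total head H = z + h_f = 57.4 + 8.990 = 66.39 m
P_hyd = ρgQH = 721.0·9.81·0.158·66.39 = 74.19 kW
P_shaft = P_hyd/η = 74.19/0.78 = 95.12 kW

P_shaft ≈ 95.1 kW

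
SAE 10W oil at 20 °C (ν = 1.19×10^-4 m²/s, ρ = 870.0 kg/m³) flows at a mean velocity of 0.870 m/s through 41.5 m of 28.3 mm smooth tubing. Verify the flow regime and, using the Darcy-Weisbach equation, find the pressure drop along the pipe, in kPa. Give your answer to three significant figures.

Δp ≈ 149 kPa

Re = VD/ν = 0.870·0.02830/1.19×10^-4 = 207 → laminar (Re < 2300)
f = 64/Re = 0.3093
h_f = f(L/D)V²/(2g) = 0.3093·(41.5/0.02830)·0.870²/(2·9.81) = 17.50 m
Δp = ρg·h_f = 870.0·9.81·17.50 = 149.4 kPa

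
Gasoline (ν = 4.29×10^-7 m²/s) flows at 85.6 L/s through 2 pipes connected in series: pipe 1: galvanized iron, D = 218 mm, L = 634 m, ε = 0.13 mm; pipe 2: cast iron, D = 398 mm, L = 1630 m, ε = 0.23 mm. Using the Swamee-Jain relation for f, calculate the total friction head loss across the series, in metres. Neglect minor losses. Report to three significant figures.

Pipe 1: V = 2.293 m/s, Re = 1.17×10^6, ε/D = 5.96×10^-4, f = 0.01785, h_1 = f(L/D)V²/2g = 13.92 m
Pipe 2: V = 0.6880 m/s, Re = 6.38×10^5, ε/D = 5.78×10^-4, f = 0.01806, h_2 = f(L/D)V²/2g = 1.785 m
Series → Q common, losses add: H = Σh = 15.70 m

H ≈ 15.7 m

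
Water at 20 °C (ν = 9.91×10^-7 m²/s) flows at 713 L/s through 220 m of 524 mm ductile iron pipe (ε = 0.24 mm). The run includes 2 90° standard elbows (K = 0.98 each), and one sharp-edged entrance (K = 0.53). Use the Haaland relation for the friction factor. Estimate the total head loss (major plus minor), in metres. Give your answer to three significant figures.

V = 4Q/(πD²) = 3.306 m/s; V²/2g = 0.5572 m
Re = 1.75×10^6, ε/D = 4.58×10^-4 → f = 0.01668 (Haaland)
Major: h_f = f(L/D)·V²/2g = 0.01668·419.8·0.5572 = 3.902 m
Minor: ΣK = 2.49; h_m = ΣK·V²/2g = 1.387 m
Total H_L = 3.902 + 1.387 = 5.289 m

H_L ≈ 5.29 m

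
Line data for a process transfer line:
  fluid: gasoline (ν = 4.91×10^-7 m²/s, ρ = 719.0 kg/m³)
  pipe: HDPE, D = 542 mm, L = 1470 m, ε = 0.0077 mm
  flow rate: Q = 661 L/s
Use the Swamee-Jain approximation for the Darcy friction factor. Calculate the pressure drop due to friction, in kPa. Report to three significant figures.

V = 4Q/(πD²) = 4·0.661/(π·0.542²) = 2.865 m/s
Re = VD/ν = 2.865·0.542/4.91×10^-7 = 3.16×10^6 → turbulent
ε/D = 0.0077/542 = 1.42×10^-5
Swamee-Jain: f = 0.01032
h_f = f(L/D)V²/(2g) = 0.01032·(1470/0.542)·2.865²/(2·9.81) = 11.71 m
Δp = ρg·h_f = 719.0·9.81·11.71 = 82.56 kPa

Δp ≈ 82.6 kPa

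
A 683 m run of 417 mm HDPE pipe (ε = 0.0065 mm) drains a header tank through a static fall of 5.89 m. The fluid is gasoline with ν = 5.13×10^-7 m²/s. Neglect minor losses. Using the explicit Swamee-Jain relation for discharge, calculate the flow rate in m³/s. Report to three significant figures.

Q ≈ 0.348 m³/s

Swamee-Jain (Type II): Q = -0.965·√(gD⁵h_f/L)·ln[ε/(3.7D) + √(3.17ν²L/(gD³h_f))]
√(gD⁵h_f/L) = √(9.81·0.417⁵·5.89/683) = 0.03266
ε/(3.7D) = 4.21×10^-6; √(3.17ν²L/(gD³h_f)) = 1.17×10^-5
Q = -0.965·0.03266·ln(1.587×10^-5) = 0.3483 m³/s
Check: V = 2.55 m/s, Re = 2.07×10^6, f = 0.01088, h_f = 5.91 m ≈ 5.89 m ✓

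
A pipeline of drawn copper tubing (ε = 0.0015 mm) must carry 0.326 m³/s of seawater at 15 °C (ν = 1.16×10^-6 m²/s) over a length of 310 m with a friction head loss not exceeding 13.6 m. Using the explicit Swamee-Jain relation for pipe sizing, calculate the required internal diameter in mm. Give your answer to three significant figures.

D ≈ 299 mm

Swamee-Jain (Type III): D = 0.66·[ε^1.25·(LQ²/(gh_f))^4.75 + ν·Q^9.4·(L/(gh_f))^5.2]^0.04
LQ²/(gh_f) = 0.2469; L/(gh_f) = 2.324
Term 1 = ε^1.25·(…)^4.75 = 6.84×10^-11; Term 2 = ν·Q^9.4·(…)^5.2 = 2.47×10^-9
D = 0.66·(6.84×10^-11 + 2.47×10^-9)^0.04 = 0.2990 m = 299 mm
Check: V = 4.64 m/s, Re = 1.20×10^6, f = 0.01140, h_f = 13.0 m ≈ 13.6 m ✓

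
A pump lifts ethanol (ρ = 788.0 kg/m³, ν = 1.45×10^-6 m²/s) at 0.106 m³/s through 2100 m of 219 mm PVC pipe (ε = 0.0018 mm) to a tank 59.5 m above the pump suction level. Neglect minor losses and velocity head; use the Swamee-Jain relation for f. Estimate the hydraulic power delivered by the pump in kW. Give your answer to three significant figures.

P_hyd ≈ 91.9 kW

V = 4Q/(πD²) = 2.814 m/s; Re = 4.25×10^5; ε/D = 8.22×10^-6; f = 0.01360
h_f = f(L/D)V²/2g = 52.63 m
Total head H = z + h_f = 59.5 + 52.63 = 112.1 m
P_hyd = ρgQH = 788.0·9.81·0.106·112.1 = 91.88 kW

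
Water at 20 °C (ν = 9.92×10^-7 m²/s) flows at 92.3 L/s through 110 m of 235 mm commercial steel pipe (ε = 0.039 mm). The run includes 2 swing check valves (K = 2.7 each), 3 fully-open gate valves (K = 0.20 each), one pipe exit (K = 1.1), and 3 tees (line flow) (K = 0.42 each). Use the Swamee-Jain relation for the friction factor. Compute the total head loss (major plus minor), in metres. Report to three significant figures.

V = 4Q/(πD²) = 2.128 m/s; V²/2g = 0.2308 m
Re = 5.04×10^5, ε/D = 1.66×10^-4 → f = 0.01517 (Swamee-Jain)
Major: h_f = f(L/D)·V²/2g = 0.01517·468.1·0.2308 = 1.639 m
Minor: ΣK = 8.36; h_m = ΣK·V²/2g = 1.930 m
Total H_L = 1.639 + 1.930 = 3.568 m

H_L ≈ 3.57 m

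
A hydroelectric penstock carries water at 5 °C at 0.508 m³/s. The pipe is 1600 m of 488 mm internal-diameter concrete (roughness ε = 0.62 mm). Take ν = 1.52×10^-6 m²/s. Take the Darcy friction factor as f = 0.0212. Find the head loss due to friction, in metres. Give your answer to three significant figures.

h_f ≈ 26.1 m

V = 4Q/(πD²) = 4·0.508/(π·0.488²) = 2.716 m/s
h_f = f(L/D)V²/(2g) = 0.02120·(1600/0.488)·2.716²/(2·9.81) = 26.13 m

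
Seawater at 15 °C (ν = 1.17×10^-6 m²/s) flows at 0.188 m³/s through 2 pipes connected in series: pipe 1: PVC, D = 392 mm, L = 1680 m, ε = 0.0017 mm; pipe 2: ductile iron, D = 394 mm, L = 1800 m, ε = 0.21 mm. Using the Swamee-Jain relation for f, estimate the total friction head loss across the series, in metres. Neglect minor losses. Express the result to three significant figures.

Pipe 1: V = 1.558 m/s, Re = 5.22×10^5, ε/D = 4.34×10^-6, f = 0.01306, h_1 = f(L/D)V²/2g = 6.924 m
Pipe 2: V = 1.542 m/s, Re = 5.19×10^5, ε/D = 5.33×10^-4, f = 0.01795, h_2 = f(L/D)V²/2g = 9.937 m
Series → Q common, losses add: H = Σh = 16.86 m

H ≈ 16.9 m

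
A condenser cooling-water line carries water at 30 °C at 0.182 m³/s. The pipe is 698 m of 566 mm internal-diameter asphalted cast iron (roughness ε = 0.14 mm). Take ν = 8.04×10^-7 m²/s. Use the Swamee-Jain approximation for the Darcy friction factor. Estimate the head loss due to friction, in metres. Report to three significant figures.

h_f ≈ 0.523 m

V = 4Q/(πD²) = 4·0.182/(π·0.566²) = 0.7234 m/s
Re = VD/ν = 0.7234·0.566/8.04×10^-7 = 5.09×10^5 → turbulent
ε/D = 0.14/566 = 2.47×10^-4
Swamee-Jain: f = 0.01592
h_f = f(L/D)V²/(2g) = 0.01592·(698/0.566)·0.7234²/(2·9.81) = 0.5234 m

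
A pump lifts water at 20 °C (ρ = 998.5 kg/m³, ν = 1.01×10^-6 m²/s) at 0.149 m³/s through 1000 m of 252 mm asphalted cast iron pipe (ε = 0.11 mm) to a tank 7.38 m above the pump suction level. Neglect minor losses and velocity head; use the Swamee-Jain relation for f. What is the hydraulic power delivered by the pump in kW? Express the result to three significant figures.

P_hyd ≈ 55.7 kW

V = 4Q/(πD²) = 2.987 m/s; Re = 7.45×10^5; ε/D = 4.37×10^-4; f = 0.01704
h_f = f(L/D)V²/2g = 30.76 m
Total head H = z + h_f = 7.38 + 30.76 = 38.14 m
P_hyd = ρgQH = 998.5·9.81·0.149·38.14 = 55.66 kW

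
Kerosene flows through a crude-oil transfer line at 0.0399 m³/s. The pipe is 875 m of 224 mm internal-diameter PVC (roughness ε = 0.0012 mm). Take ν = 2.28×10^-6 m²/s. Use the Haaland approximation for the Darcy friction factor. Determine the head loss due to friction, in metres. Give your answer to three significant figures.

h_f ≈ 3.65 m

V = 4Q/(πD²) = 4·0.0399/(π·0.224²) = 1.012 m/s
Re = VD/ν = 1.012·0.224/2.28×10^-6 = 9.95×10^4 → turbulent
ε/D = 0.0012/224 = 5.36×10^-6
Haaland: f = 0.01786
h_f = f(L/D)V²/(2g) = 0.01786·(875/0.224)·1.012²/(2·9.81) = 3.646 m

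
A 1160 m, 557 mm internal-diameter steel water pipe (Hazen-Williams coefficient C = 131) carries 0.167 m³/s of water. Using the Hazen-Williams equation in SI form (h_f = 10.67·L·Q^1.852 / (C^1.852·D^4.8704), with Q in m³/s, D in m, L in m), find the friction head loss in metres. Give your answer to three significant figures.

h_f = 10.67·1160·0.167^1.852 / (131^1.852·0.557^4.8704) = 0.9326 m

h_f ≈ 0.933 m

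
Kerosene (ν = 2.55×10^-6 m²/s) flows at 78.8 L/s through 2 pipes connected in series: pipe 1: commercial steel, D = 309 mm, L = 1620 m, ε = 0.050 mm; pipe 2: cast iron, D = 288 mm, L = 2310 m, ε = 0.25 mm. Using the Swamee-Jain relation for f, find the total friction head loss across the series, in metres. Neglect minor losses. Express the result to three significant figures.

Pipe 1: V = 1.051 m/s, Re = 1.27×10^5, ε/D = 1.62×10^-4, f = 0.01805, h_1 = f(L/D)V²/2g = 5.325 m
Pipe 2: V = 1.210 m/s, Re = 1.37×10^5, ε/D = 8.68×10^-4, f = 0.02125, h_2 = f(L/D)V²/2g = 12.71 m
Series → Q common, losses add: H = Σh = 18.04 m

H ≈ 18.0 m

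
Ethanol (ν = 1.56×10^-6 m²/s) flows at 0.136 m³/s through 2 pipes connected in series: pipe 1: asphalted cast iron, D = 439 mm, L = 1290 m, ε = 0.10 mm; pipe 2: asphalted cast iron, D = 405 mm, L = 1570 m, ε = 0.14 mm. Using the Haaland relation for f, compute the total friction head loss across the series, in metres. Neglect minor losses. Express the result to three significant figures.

H ≈ 5.80 m

Pipe 1: V = 0.8985 m/s, Re = 2.53×10^5, ε/D = 2.28×10^-4, f = 0.01658, h_1 = f(L/D)V²/2g = 2.005 m
Pipe 2: V = 1.056 m/s, Re = 2.74×10^5, ε/D = 3.46×10^-4, f = 0.01725, h_2 = f(L/D)V²/2g = 3.798 m
Series → Q common, losses add: H = Σh = 5.803 m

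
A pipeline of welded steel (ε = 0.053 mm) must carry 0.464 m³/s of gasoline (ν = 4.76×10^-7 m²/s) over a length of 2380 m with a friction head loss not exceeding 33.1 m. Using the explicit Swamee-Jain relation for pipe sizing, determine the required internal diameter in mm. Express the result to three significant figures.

D ≈ 444 mm

Swamee-Jain (Type III): D = 0.66·[ε^1.25·(LQ²/(gh_f))^4.75 + ν·Q^9.4·(L/(gh_f))^5.2]^0.04
LQ²/(gh_f) = 1.578; L/(gh_f) = 7.330
Term 1 = ε^1.25·(…)^4.75 = 3.95×10^-5; Term 2 = ν·Q^9.4·(…)^5.2 = 1.10×10^-5
D = 0.66·(3.95×10^-5 + 1.10×10^-5)^0.04 = 0.4443 m = 444 mm
Check: V = 2.99 m/s, Re = 2.79×10^6, f = 0.01301, h_f = 31.8 m ≈ 33.1 m ✓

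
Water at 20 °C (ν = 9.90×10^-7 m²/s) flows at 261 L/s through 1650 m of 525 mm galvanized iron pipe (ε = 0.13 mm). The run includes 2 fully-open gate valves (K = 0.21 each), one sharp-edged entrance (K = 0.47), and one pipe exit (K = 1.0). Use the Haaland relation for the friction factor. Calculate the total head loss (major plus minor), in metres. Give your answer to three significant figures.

V = 4Q/(πD²) = 1.206 m/s; V²/2g = 0.07409 m
Re = 6.39×10^5, ε/D = 2.48×10^-4 → f = 0.01546 (Haaland)
Major: h_f = f(L/D)·V²/2g = 0.01546·3143·0.07409 = 3.600 m
Minor: ΣK = 1.89; h_m = ΣK·V²/2g = 0.1400 m
Total H_L = 3.600 + 0.1400 = 3.740 m

H_L ≈ 3.74 m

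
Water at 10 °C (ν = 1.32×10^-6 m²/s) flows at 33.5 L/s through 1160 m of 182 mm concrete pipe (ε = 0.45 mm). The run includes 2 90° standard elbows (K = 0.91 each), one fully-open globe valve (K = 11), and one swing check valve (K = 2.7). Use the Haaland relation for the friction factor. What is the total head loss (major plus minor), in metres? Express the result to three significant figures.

H_L ≈ 15.1 m

V = 4Q/(πD²) = 1.288 m/s; V²/2g = 0.08451 m
Re = 1.78×10^5, ε/D = 0.00247 → f = 0.02561 (Haaland)
Major: h_f = f(L/D)·V²/2g = 0.02561·6374·0.08451 = 13.80 m
Minor: ΣK = 15.5; h_m = ΣK·V²/2g = 1.312 m
Total H_L = 13.80 + 1.312 = 15.11 m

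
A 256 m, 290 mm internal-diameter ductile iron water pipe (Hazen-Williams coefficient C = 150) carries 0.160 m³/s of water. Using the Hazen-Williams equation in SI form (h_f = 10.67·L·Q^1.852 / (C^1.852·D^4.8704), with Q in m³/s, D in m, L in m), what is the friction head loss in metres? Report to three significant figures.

h_f ≈ 3.55 m

h_f = 10.67·256·0.160^1.852 / (150^1.852·0.290^4.8704) = 3.553 m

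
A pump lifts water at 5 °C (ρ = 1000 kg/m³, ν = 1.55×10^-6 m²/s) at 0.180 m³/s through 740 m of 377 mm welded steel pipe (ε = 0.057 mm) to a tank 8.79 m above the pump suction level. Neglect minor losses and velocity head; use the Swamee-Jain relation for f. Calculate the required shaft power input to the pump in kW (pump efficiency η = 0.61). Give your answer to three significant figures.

V = 4Q/(πD²) = 1.613 m/s; Re = 3.92×10^5; ε/D = 1.51×10^-4; f = 0.01541
h_f = f(L/D)V²/2g = 4.010 m
Total head H = z + h_f = 8.79 + 4.010 = 12.80 m
P_hyd = ρgQH = 1000·9.81·0.180·12.80 = 22.60 kW
P_shaft = P_hyd/η = 22.60/0.61 = 37.05 kW

P_shaft ≈ 37.1 kW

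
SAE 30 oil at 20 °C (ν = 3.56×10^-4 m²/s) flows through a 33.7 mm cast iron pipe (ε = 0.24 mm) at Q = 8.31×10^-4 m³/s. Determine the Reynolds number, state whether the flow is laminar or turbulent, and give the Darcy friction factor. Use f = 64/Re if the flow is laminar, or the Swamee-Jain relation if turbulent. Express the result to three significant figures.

Re ≈ 88.2; laminar; f = 64/Re ≈ 0.726

V = 4Q/(πD²) = 0.9316 m/s
Re = VD/ν = 0.9316·0.0337/3.56×10^-4 = 88.2
Re < 2300 → laminar → f = 64/Re = 0.7257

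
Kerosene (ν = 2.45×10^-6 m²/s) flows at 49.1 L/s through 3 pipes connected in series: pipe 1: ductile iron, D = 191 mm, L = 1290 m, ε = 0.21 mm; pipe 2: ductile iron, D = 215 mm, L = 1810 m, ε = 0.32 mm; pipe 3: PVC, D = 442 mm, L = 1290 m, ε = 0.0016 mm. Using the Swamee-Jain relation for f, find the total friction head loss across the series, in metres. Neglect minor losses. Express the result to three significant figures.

H ≈ 41.2 m

Pipe 1: V = 1.714 m/s, Re = 1.34×10^5, ε/D = 0.00110, f = 0.02215, h_1 = f(L/D)V²/2g = 22.39 m
Pipe 2: V = 1.352 m/s, Re = 1.19×10^5, ε/D = 0.00149, f = 0.02362, h_2 = f(L/D)V²/2g = 18.54 m
Pipe 3: V = 0.3200 m/s, Re = 5.77×10^4, ε/D = 3.62×10^-6, f = 0.02012, h_3 = f(L/D)V²/2g = 0.3065 m
Series → Q common, losses add: H = Σh = 41.23 m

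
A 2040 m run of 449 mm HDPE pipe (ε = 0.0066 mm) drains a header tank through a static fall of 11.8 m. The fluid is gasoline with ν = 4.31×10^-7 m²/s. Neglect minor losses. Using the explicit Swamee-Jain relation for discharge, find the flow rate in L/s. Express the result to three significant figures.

Swamee-Jain (Type II): Q = -0.965·√(gD⁵h_f/L)·ln[ε/(3.7D) + √(3.17ν²L/(gD³h_f))]
√(gD⁵h_f/L) = √(9.81·0.449⁵·11.8/2040) = 0.03218
ε/(3.7D) = 3.97×10^-6; √(3.17ν²L/(gD³h_f)) = 1.07×10^-5
Q = -0.965·0.03218·ln(1.468×10^-5) = 0.3456 m³/s
Check: V = 2.18 m/s, Re = 2.27×10^6, f = 0.01073, h_f = 11.8 m ≈ 11.8 m ✓

Q ≈ 346 L/s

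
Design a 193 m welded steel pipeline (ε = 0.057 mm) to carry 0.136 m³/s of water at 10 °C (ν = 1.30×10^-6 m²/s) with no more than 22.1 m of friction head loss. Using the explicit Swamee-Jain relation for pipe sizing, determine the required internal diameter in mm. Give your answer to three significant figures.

Swamee-Jain (Type III): D = 0.66·[ε^1.25·(LQ²/(gh_f))^4.75 + ν·Q^9.4·(L/(gh_f))^5.2]^0.04
LQ²/(gh_f) = 0.01647; L/(gh_f) = 0.8902
Term 1 = ε^1.25·(…)^4.75 = 1.67×10^-14; Term 2 = ν·Q^9.4·(…)^5.2 = 5.09×10^-15
D = 0.66·(1.67×10^-14 + 5.09×10^-15)^0.04 = 0.1875 m = 188 mm
Check: V = 4.92 m/s, Re = 7.10×10^5, f = 0.01606, h_f = 20.4 m ≈ 22.1 m ✓

D ≈ 188 mm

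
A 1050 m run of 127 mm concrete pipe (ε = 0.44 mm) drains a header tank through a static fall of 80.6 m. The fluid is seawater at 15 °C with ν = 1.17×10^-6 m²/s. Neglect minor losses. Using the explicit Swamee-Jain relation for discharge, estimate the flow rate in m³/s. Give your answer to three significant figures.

Swamee-Jain (Type II): Q = -0.965·√(gD⁵h_f/L)·ln[ε/(3.7D) + √(3.17ν²L/(gD³h_f))]
√(gD⁵h_f/L) = √(9.81·0.127⁵·80.6/1050) = 0.004988
ε/(3.7D) = 9.36×10^-4; √(3.17ν²L/(gD³h_f)) = 5.30×10^-5
Q = -0.965·0.004988·ln(9.894×10^-4) = 0.03330 m³/s
Check: V = 2.63 m/s, Re = 2.85×10^5, f = 0.02783, h_f = 81.1 m ≈ 80.6 m ✓

Q ≈ 0.0333 m³/s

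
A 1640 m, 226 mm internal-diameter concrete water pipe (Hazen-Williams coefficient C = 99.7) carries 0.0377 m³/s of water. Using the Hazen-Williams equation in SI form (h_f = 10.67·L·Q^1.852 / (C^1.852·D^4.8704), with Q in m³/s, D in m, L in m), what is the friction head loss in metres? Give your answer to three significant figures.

h_f ≈ 11.2 m

h_f = 10.67·1640·0.0377^1.852 / (99.7^1.852·0.226^4.8704) = 11.23 m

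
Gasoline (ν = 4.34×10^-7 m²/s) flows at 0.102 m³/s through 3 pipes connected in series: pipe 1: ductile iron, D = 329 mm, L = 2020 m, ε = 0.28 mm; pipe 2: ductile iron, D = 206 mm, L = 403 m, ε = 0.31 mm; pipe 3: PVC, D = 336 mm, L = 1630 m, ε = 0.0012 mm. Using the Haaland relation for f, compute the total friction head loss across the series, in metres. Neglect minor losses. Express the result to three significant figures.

Pipe 1: V = 1.200 m/s, Re = 9.10×10^5, ε/D = 8.51×10^-4, f = 0.01925, h_1 = f(L/D)V²/2g = 8.673 m
Pipe 2: V = 3.060 m/s, Re = 1.45×10^6, ε/D = 0.00150, f = 0.02193, h_2 = f(L/D)V²/2g = 20.48 m
Pipe 3: V = 1.150 m/s, Re = 8.91×10^5, ε/D = 3.57×10^-6, f = 0.01187, h_3 = f(L/D)V²/2g = 3.884 m
Series → Q common, losses add: H = Σh = 33.03 m

H ≈ 33.0 m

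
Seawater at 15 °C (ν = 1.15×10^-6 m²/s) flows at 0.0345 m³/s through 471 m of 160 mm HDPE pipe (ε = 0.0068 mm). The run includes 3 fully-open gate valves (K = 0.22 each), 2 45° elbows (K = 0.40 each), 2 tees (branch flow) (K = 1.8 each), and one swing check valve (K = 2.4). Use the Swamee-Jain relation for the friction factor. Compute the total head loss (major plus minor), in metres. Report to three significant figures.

H_L ≈ 7.94 m

V = 4Q/(πD²) = 1.716 m/s; V²/2g = 0.1501 m
Re = 2.39×10^5, ε/D = 4.25×10^-5 → f = 0.01543 (Swamee-Jain)
Major: h_f = f(L/D)·V²/2g = 0.01543·2944·0.1501 = 6.817 m
Minor: ΣK = 7.46; h_m = ΣK·V²/2g = 1.119 m
Total H_L = 6.817 + 1.119 = 7.937 m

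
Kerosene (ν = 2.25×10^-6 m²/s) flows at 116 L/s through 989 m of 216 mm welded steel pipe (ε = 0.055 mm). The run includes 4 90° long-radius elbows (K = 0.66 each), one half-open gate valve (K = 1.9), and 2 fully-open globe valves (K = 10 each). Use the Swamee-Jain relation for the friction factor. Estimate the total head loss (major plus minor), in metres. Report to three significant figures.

H_L ≈ 51.6 m

V = 4Q/(πD²) = 3.166 m/s; V²/2g = 0.5108 m
Re = 3.04×10^5, ε/D = 2.55×10^-4 → f = 0.01671 (Swamee-Jain)
Major: h_f = f(L/D)·V²/2g = 0.01671·4579·0.5108 = 39.08 m
Minor: ΣK = 24.5; h_m = ΣK·V²/2g = 12.53 m
Total H_L = 39.08 + 12.53 = 51.62 m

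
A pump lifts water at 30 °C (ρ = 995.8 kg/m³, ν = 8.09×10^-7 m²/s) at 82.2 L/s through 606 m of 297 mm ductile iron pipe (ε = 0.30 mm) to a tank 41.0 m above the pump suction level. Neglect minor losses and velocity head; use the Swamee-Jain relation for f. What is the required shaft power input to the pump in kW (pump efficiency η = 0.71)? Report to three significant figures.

V = 4Q/(πD²) = 1.187 m/s; Re = 4.36×10^5; ε/D = 0.00101; f = 0.02049
h_f = f(L/D)V²/2g = 3.000 m
Total head H = z + h_f = 41.0 + 3.000 = 44.00 m
P_hyd = ρgQH = 995.8·9.81·0.0822·44.00 = 35.33 kW
P_shaft = P_hyd/η = 35.33/0.71 = 49.76 kW

P_shaft ≈ 49.8 kW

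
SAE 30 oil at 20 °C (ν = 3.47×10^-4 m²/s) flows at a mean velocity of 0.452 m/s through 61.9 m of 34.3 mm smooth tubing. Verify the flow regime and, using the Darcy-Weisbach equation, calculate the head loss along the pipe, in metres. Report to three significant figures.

h_f ≈ 26.9 m

Re = VD/ν = 0.452·0.03430/3.47×10^-4 = 44.7 → laminar (Re < 2300)
f = 64/Re = 1.432
h_f = f(L/D)V²/(2g) = 1.432·(61.9/0.03430)·0.452²/(2·9.81) = 26.92 m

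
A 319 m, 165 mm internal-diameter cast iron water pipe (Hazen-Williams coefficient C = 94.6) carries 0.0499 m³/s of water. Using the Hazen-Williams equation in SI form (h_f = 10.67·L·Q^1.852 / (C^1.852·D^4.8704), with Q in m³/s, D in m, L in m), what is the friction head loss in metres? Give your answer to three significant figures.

h_f ≈ 18.7 m

h_f = 10.67·319·0.0499^1.852 / (94.6^1.852·0.165^4.8704) = 18.73 m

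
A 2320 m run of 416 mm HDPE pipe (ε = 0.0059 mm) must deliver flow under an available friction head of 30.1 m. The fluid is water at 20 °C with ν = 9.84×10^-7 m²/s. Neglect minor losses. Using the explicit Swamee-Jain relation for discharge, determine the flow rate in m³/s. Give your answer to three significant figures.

Swamee-Jain (Type II): Q = -0.965·√(gD⁵h_f/L)·ln[ε/(3.7D) + √(3.17ν²L/(gD³h_f))]
√(gD⁵h_f/L) = √(9.81·0.416⁵·30.1/2320) = 0.03982
ε/(3.7D) = 3.83×10^-6; √(3.17ν²L/(gD³h_f)) = 1.83×10^-5
Q = -0.965·0.03982·ln(2.214×10^-5) = 0.4119 m³/s
Check: V = 3.03 m/s, Re = 1.28×10^6, f = 0.01154, h_f = 30.1 m ≈ 30.1 m ✓

Q ≈ 0.412 m³/s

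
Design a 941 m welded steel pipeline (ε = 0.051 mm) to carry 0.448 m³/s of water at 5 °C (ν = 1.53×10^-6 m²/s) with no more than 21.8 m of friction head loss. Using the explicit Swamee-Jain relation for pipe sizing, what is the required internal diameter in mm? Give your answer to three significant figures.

Swamee-Jain (Type III): D = 0.66·[ε^1.25·(LQ²/(gh_f))^4.75 + ν·Q^9.4·(L/(gh_f))^5.2]^0.04
LQ²/(gh_f) = 0.8831; L/(gh_f) = 4.400
Term 1 = ε^1.25·(…)^4.75 = 2.39×10^-6; Term 2 = ν·Q^9.4·(…)^5.2 = 1.79×10^-6
D = 0.66·(2.39×10^-6 + 1.79×10^-6)^0.04 = 0.4021 m = 402 mm
Check: V = 3.53 m/s, Re = 9.27×10^5, f = 0.01396, h_f = 20.7 m ≈ 21.8 m ✓

D ≈ 402 mm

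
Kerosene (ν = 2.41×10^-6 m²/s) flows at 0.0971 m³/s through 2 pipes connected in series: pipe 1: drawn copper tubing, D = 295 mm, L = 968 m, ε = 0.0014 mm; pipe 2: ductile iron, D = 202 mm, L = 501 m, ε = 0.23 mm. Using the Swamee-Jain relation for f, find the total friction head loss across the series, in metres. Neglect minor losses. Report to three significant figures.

Pipe 1: V = 1.421 m/s, Re = 1.74×10^5, ε/D = 4.75×10^-6, f = 0.01600, h_1 = f(L/D)V²/2g = 5.402 m
Pipe 2: V = 3.030 m/s, Re = 2.54×10^5, ε/D = 0.00114, f = 0.02146, h_2 = f(L/D)V²/2g = 24.90 m
Series → Q common, losses add: H = Σh = 30.31 m

H ≈ 30.3 m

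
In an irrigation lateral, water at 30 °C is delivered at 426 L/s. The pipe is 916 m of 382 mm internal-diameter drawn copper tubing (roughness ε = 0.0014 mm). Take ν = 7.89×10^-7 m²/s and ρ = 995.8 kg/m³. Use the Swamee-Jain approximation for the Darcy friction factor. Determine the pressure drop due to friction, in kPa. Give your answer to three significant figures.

V = 4Q/(πD²) = 4·0.426/(π·0.382²) = 3.717 m/s
Re = VD/ν = 3.717·0.382/7.89×10^-7 = 1.80×10^6 → turbulent
ε/D = 0.0014/382 = 3.66×10^-6
Swamee-Jain: f = 0.01067
h_f = f(L/D)V²/(2g) = 0.01067·(916/0.382)·3.717²/(2·9.81) = 18.02 m
Δp = ρg·h_f = 995.8·9.81·18.02 = 176.0 kPa

Δp ≈ 176 kPa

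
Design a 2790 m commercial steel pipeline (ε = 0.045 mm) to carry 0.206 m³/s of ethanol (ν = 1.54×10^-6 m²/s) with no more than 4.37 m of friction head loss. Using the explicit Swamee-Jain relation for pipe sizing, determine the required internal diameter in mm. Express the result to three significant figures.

D ≈ 514 mm

Swamee-Jain (Type III): D = 0.66·[ε^1.25·(LQ²/(gh_f))^4.75 + ν·Q^9.4·(L/(gh_f))^5.2]^0.04
LQ²/(gh_f) = 2.762; L/(gh_f) = 65.08
Term 1 = ε^1.25·(…)^4.75 = 4.59×10^-4; Term 2 = ν·Q^9.4·(…)^5.2 = 0.00147
D = 0.66·(4.59×10^-4 + 0.00147)^0.04 = 0.5140 m = 514 mm
Check: V = 0.993 m/s, Re = 3.31×10^5, f = 0.01510, h_f = 4.12 m ≈ 4.37 m ✓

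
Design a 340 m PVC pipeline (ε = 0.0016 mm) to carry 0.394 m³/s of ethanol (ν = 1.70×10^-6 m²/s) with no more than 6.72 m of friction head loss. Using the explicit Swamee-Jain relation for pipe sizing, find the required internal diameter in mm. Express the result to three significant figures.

Swamee-Jain (Type III): D = 0.66·[ε^1.25·(LQ²/(gh_f))^4.75 + ν·Q^9.4·(L/(gh_f))^5.2]^0.04
LQ²/(gh_f) = 0.8006; L/(gh_f) = 5.158
Term 1 = ε^1.25·(…)^4.75 = 1.98×10^-8; Term 2 = ν·Q^9.4·(…)^5.2 = 1.36×10^-6
D = 0.66·(1.98×10^-8 + 1.36×10^-6)^0.04 = 0.3847 m = 385 mm
Check: V = 3.39 m/s, Re = 7.67×10^5, f = 0.01223, h_f = 6.33 m ≈ 6.72 m ✓

D ≈ 385 mm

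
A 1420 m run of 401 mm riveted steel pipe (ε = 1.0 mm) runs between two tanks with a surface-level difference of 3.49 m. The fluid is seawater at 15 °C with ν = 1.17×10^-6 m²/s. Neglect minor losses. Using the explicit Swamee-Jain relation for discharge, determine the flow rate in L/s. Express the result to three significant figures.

Swamee-Jain (Type II): Q = -0.965·√(gD⁵h_f/L)·ln[ε/(3.7D) + √(3.17ν²L/(gD³h_f))]
√(gD⁵h_f/L) = √(9.81·0.401⁵·3.49/1420) = 0.01581
ε/(3.7D) = 6.74×10^-4; √(3.17ν²L/(gD³h_f)) = 5.28×10^-5
Q = -0.965·0.01581·ln(7.268×10^-4) = 0.1103 m³/s
Check: V = 0.873 m/s, Re = 2.99×10^5, f = 0.02552, h_f = 3.51 m ≈ 3.49 m ✓

Q ≈ 110 L/s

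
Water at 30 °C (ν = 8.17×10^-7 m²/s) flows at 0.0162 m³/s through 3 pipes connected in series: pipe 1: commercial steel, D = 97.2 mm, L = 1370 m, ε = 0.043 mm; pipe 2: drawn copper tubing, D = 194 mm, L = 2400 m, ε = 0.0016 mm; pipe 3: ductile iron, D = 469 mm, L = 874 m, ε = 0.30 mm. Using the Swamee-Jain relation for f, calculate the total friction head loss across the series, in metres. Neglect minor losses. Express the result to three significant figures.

Pipe 1: V = 2.183 m/s, Re = 2.60×10^5, ε/D = 4.42×10^-4, f = 0.01820, h_1 = f(L/D)V²/2g = 62.30 m
Pipe 2: V = 0.5481 m/s, Re = 1.30×10^5, ε/D = 8.25×10^-6, f = 0.01698, h_2 = f(L/D)V²/2g = 3.215 m
Pipe 3: V = 0.09377 m/s, Re = 5.38×10^4, ε/D = 6.40×10^-4, f = 0.02282, h_3 = f(L/D)V²/2g = 0.01906 m
Series → Q common, losses add: H = Σh = 65.54 m

H ≈ 65.5 m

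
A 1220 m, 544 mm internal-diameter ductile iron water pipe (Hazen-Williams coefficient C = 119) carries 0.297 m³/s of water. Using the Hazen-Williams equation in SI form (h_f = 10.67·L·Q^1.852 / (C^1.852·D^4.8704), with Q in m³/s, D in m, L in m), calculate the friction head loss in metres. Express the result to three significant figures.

h_f ≈ 3.82 m

h_f = 10.67·1220·0.297^1.852 / (119^1.852·0.544^4.8704) = 3.819 m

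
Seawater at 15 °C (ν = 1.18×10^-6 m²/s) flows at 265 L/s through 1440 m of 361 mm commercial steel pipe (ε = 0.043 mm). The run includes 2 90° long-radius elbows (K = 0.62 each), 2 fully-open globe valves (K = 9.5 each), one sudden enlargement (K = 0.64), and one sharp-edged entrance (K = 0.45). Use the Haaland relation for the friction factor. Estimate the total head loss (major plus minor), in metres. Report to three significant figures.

V = 4Q/(πD²) = 2.589 m/s; V²/2g = 0.3417 m
Re = 7.92×10^5, ε/D = 1.19×10^-4 → f = 0.01385 (Haaland)
Major: h_f = f(L/D)·V²/2g = 0.01385·3989·0.3417 = 18.88 m
Minor: ΣK = 21.3; h_m = ΣK·V²/2g = 7.287 m
Total H_L = 18.88 + 7.287 = 26.16 m

H_L ≈ 26.2 m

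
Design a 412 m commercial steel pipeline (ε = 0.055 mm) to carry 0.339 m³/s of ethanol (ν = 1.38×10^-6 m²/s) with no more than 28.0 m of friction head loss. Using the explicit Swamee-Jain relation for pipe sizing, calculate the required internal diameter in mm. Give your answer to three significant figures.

Swamee-Jain (Type III): D = 0.66·[ε^1.25·(LQ²/(gh_f))^4.75 + ν·Q^9.4·(L/(gh_f))^5.2]^0.04
LQ²/(gh_f) = 0.1724; L/(gh_f) = 1.500
Term 1 = ε^1.25·(…)^4.75 = 1.12×10^-9; Term 2 = ν·Q^9.4·(…)^5.2 = 4.36×10^-10
D = 0.66·(1.12×10^-9 + 4.36×10^-10)^0.04 = 0.2932 m = 293 mm
Check: V = 5.02 m/s, Re = 1.07×10^6, f = 0.01458, h_f = 26.3 m ≈ 28.0 m ✓

D ≈ 293 mm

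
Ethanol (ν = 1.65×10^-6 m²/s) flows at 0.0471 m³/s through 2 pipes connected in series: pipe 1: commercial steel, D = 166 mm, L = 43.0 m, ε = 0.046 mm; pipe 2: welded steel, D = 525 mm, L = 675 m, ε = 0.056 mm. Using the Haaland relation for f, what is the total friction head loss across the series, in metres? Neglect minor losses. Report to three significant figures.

Pipe 1: V = 2.176 m/s, Re = 2.19×10^5, ε/D = 2.77×10^-4, f = 0.01719, h_1 = f(L/D)V²/2g = 1.075 m
Pipe 2: V = 0.2176 m/s, Re = 6.92×10^4, ε/D = 1.07×10^-4, f = 0.01965, h_2 = f(L/D)V²/2g = 0.06095 m
Series → Q common, losses add: H = Σh = 1.136 m

H ≈ 1.14 m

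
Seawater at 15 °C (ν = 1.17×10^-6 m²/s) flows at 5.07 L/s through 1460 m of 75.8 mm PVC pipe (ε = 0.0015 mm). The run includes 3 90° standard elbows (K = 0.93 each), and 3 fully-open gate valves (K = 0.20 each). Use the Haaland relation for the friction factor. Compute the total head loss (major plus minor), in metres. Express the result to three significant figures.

V = 4Q/(πD²) = 1.124 m/s; V²/2g = 0.06434 m
Re = 7.28×10^4, ε/D = 1.98×10^-5 → f = 0.01913 (Haaland)
Major: h_f = f(L/D)·V²/2g = 0.01913·19261·0.06434 = 23.70 m
Minor: ΣK = 3.39; h_m = ΣK·V²/2g = 0.2181 m
Total H_L = 23.70 + 0.2181 = 23.92 m

H_L ≈ 23.9 m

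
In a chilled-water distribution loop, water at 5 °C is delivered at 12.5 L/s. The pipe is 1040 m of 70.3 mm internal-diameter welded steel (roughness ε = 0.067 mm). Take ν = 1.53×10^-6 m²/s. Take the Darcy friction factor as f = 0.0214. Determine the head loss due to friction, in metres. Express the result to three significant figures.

h_f ≈ 167 m

V = 4Q/(πD²) = 4·0.0125/(π·0.0703²) = 3.220 m/s
h_f = f(L/D)V²/(2g) = 0.02140·(1040/0.0703)·3.220²/(2·9.81) = 167.3 m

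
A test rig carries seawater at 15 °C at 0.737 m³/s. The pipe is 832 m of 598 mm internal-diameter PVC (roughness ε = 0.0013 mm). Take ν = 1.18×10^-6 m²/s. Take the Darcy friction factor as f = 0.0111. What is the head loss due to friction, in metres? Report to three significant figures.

h_f ≈ 5.42 m

V = 4Q/(πD²) = 4·0.737/(π·0.598²) = 2.624 m/s
h_f = f(L/D)V²/(2g) = 0.01110·(832/0.598)·2.624²/(2·9.81) = 5.420 m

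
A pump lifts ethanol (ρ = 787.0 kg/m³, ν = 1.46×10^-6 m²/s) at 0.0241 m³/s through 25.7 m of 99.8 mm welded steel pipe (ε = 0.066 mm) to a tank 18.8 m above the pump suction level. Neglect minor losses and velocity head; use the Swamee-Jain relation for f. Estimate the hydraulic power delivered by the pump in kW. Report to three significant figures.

V = 4Q/(πD²) = 3.081 m/s; Re = 2.11×10^5; ε/D = 6.61×10^-4; f = 0.01966
h_f = f(L/D)V²/2g = 2.449 m
Total head H = z + h_f = 18.8 + 2.449 = 21.25 m
P_hyd = ρgQH = 787.0·9.81·0.0241·21.25 = 3.954 kW

P_hyd ≈ 3.95 kW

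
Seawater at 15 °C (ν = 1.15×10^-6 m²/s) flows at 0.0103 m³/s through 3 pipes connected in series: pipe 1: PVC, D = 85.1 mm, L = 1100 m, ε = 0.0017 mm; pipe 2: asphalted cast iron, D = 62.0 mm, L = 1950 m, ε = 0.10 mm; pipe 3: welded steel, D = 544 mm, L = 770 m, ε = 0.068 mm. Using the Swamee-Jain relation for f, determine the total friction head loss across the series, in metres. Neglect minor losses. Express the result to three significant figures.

Pipe 1: V = 1.811 m/s, Re = 1.34×10^5, ε/D = 2.00×10^-5, f = 0.01696, h_1 = f(L/D)V²/2g = 36.65 m
Pipe 2: V = 3.412 m/s, Re = 1.84×10^5, ε/D = 0.00161, f = 0.02342, h_2 = f(L/D)V²/2g = 437.0 m
Pipe 3: V = 0.04431 m/s, Re = 2.10×10^4, ε/D = 1.25×10^-4, f = 0.02583, h_3 = f(L/D)V²/2g = 0.003660 m
Series → Q common, losses add: H = Σh = 473.7 m

H ≈ 474 m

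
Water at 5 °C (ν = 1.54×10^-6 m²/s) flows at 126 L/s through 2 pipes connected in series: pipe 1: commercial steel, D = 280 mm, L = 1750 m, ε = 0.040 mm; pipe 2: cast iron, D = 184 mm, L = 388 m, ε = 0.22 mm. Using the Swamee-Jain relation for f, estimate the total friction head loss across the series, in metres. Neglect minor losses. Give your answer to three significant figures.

Pipe 1: V = 2.046 m/s, Re = 3.72×10^5, ε/D = 1.43×10^-4, f = 0.01543, h_1 = f(L/D)V²/2g = 20.58 m
Pipe 2: V = 4.739 m/s, Re = 5.66×10^5, ε/D = 0.00120, f = 0.02110, h_2 = f(L/D)V²/2g = 50.92 m
Series → Q common, losses add: H = Σh = 71.50 m

H ≈ 71.5 m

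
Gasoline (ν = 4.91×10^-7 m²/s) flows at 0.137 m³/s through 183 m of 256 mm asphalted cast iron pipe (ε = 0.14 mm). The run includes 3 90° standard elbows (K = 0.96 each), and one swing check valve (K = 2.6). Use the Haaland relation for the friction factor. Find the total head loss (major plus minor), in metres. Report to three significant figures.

H_L ≈ 6.46 m

V = 4Q/(πD²) = 2.662 m/s; V²/2g = 0.3611 m
Re = 1.39×10^6, ε/D = 5.47×10^-4 → f = 0.01737 (Haaland)
Major: h_f = f(L/D)·V²/2g = 0.01737·714.8·0.3611 = 4.485 m
Minor: ΣK = 5.48; h_m = ΣK·V²/2g = 1.979 m
Total H_L = 4.485 + 1.979 = 6.463 m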